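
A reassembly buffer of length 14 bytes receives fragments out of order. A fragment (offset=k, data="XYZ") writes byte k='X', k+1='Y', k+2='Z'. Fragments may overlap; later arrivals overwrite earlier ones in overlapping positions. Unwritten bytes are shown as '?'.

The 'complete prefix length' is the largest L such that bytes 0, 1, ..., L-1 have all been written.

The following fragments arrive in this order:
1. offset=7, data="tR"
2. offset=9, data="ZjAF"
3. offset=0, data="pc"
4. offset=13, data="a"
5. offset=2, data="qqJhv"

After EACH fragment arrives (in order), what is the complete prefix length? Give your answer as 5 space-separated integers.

Answer: 0 0 2 2 14

Derivation:
Fragment 1: offset=7 data="tR" -> buffer=???????tR????? -> prefix_len=0
Fragment 2: offset=9 data="ZjAF" -> buffer=???????tRZjAF? -> prefix_len=0
Fragment 3: offset=0 data="pc" -> buffer=pc?????tRZjAF? -> prefix_len=2
Fragment 4: offset=13 data="a" -> buffer=pc?????tRZjAFa -> prefix_len=2
Fragment 5: offset=2 data="qqJhv" -> buffer=pcqqJhvtRZjAFa -> prefix_len=14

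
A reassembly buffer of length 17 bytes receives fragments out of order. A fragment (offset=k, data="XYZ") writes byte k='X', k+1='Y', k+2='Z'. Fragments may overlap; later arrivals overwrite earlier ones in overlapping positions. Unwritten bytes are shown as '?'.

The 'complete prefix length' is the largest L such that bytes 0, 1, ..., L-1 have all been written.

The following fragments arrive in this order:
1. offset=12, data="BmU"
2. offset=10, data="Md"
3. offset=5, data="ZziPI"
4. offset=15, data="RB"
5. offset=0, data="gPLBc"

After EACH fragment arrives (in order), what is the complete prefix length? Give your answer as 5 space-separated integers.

Answer: 0 0 0 0 17

Derivation:
Fragment 1: offset=12 data="BmU" -> buffer=????????????BmU?? -> prefix_len=0
Fragment 2: offset=10 data="Md" -> buffer=??????????MdBmU?? -> prefix_len=0
Fragment 3: offset=5 data="ZziPI" -> buffer=?????ZziPIMdBmU?? -> prefix_len=0
Fragment 4: offset=15 data="RB" -> buffer=?????ZziPIMdBmURB -> prefix_len=0
Fragment 5: offset=0 data="gPLBc" -> buffer=gPLBcZziPIMdBmURB -> prefix_len=17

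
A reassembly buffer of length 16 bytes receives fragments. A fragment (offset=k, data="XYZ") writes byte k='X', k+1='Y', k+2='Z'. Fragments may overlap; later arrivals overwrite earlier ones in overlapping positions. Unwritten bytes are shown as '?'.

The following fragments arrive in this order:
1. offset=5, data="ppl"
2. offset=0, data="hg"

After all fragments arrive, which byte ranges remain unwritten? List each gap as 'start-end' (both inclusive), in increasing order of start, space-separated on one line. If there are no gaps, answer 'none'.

Answer: 2-4 8-15

Derivation:
Fragment 1: offset=5 len=3
Fragment 2: offset=0 len=2
Gaps: 2-4 8-15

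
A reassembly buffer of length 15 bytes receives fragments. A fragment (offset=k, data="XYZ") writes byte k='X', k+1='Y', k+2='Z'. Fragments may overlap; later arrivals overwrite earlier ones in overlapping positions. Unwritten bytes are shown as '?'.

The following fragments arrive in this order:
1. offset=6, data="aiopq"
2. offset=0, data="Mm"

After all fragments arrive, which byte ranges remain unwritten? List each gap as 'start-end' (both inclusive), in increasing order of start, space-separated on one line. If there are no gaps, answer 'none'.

Fragment 1: offset=6 len=5
Fragment 2: offset=0 len=2
Gaps: 2-5 11-14

Answer: 2-5 11-14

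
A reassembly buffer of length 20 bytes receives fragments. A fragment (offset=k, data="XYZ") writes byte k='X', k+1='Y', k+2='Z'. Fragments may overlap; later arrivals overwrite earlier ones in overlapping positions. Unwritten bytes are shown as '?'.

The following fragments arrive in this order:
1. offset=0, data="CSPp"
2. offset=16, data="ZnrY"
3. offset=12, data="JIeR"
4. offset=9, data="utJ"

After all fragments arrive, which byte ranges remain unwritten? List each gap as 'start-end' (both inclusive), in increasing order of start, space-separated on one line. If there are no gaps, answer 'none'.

Answer: 4-8

Derivation:
Fragment 1: offset=0 len=4
Fragment 2: offset=16 len=4
Fragment 3: offset=12 len=4
Fragment 4: offset=9 len=3
Gaps: 4-8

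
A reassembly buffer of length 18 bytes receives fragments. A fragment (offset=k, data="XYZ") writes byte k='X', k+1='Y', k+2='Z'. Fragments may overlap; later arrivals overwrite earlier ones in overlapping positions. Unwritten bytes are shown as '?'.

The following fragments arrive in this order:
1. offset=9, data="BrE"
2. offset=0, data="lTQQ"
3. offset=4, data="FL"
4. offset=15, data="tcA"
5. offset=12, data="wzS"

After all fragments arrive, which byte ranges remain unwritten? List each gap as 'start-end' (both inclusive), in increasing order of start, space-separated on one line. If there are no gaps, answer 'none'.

Answer: 6-8

Derivation:
Fragment 1: offset=9 len=3
Fragment 2: offset=0 len=4
Fragment 3: offset=4 len=2
Fragment 4: offset=15 len=3
Fragment 5: offset=12 len=3
Gaps: 6-8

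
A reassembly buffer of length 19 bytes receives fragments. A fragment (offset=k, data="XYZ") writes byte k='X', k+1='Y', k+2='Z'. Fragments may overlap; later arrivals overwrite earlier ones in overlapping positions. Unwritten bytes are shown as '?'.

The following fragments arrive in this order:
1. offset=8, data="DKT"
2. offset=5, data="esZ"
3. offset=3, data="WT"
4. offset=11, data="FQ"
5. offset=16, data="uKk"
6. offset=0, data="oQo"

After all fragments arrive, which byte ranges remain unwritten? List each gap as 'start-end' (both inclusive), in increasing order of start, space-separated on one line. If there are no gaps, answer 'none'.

Answer: 13-15

Derivation:
Fragment 1: offset=8 len=3
Fragment 2: offset=5 len=3
Fragment 3: offset=3 len=2
Fragment 4: offset=11 len=2
Fragment 5: offset=16 len=3
Fragment 6: offset=0 len=3
Gaps: 13-15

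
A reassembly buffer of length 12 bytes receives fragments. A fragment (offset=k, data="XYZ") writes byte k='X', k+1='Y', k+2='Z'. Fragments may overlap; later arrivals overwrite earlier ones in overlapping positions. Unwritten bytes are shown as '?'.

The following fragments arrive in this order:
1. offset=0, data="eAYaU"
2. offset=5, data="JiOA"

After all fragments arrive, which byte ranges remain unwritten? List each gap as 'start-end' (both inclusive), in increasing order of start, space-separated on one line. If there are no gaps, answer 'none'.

Answer: 9-11

Derivation:
Fragment 1: offset=0 len=5
Fragment 2: offset=5 len=4
Gaps: 9-11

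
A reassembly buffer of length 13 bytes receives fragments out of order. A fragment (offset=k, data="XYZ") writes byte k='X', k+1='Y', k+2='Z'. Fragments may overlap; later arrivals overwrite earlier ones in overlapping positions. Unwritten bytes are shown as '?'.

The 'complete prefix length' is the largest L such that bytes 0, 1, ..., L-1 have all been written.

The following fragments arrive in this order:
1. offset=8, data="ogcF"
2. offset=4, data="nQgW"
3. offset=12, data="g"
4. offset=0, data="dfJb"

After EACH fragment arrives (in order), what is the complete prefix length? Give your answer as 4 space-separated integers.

Answer: 0 0 0 13

Derivation:
Fragment 1: offset=8 data="ogcF" -> buffer=????????ogcF? -> prefix_len=0
Fragment 2: offset=4 data="nQgW" -> buffer=????nQgWogcF? -> prefix_len=0
Fragment 3: offset=12 data="g" -> buffer=????nQgWogcFg -> prefix_len=0
Fragment 4: offset=0 data="dfJb" -> buffer=dfJbnQgWogcFg -> prefix_len=13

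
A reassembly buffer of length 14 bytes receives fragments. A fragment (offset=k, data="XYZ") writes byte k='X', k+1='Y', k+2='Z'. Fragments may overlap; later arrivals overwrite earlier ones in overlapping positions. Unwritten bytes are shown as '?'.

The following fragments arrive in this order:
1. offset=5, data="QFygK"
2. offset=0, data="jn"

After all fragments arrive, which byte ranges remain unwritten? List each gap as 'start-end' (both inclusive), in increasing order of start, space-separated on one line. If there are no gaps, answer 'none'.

Answer: 2-4 10-13

Derivation:
Fragment 1: offset=5 len=5
Fragment 2: offset=0 len=2
Gaps: 2-4 10-13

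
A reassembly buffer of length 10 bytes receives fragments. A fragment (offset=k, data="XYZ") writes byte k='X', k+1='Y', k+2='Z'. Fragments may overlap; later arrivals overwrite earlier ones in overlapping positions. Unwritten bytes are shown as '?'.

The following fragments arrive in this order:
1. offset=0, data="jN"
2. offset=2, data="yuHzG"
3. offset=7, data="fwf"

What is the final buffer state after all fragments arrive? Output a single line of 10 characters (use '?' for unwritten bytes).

Fragment 1: offset=0 data="jN" -> buffer=jN????????
Fragment 2: offset=2 data="yuHzG" -> buffer=jNyuHzG???
Fragment 3: offset=7 data="fwf" -> buffer=jNyuHzGfwf

Answer: jNyuHzGfwf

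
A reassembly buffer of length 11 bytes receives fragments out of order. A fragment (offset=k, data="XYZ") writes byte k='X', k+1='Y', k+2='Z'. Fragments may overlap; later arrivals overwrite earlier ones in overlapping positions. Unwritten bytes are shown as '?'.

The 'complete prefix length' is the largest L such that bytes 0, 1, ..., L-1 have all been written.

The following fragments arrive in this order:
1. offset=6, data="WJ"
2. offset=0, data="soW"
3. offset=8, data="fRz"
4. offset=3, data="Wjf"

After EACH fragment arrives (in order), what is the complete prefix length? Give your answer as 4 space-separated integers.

Answer: 0 3 3 11

Derivation:
Fragment 1: offset=6 data="WJ" -> buffer=??????WJ??? -> prefix_len=0
Fragment 2: offset=0 data="soW" -> buffer=soW???WJ??? -> prefix_len=3
Fragment 3: offset=8 data="fRz" -> buffer=soW???WJfRz -> prefix_len=3
Fragment 4: offset=3 data="Wjf" -> buffer=soWWjfWJfRz -> prefix_len=11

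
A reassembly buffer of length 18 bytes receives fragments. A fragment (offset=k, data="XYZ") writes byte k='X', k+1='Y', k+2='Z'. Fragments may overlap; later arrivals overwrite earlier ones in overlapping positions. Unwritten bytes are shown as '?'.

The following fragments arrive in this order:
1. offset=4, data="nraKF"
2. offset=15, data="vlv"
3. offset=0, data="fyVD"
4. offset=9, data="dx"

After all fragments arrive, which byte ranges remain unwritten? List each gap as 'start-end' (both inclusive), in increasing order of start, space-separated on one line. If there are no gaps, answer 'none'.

Fragment 1: offset=4 len=5
Fragment 2: offset=15 len=3
Fragment 3: offset=0 len=4
Fragment 4: offset=9 len=2
Gaps: 11-14

Answer: 11-14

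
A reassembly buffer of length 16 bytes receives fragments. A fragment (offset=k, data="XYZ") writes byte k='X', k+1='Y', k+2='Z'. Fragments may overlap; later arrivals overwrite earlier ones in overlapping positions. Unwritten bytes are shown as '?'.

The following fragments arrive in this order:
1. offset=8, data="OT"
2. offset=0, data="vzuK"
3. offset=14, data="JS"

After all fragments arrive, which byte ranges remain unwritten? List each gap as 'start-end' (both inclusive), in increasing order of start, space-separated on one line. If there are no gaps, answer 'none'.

Fragment 1: offset=8 len=2
Fragment 2: offset=0 len=4
Fragment 3: offset=14 len=2
Gaps: 4-7 10-13

Answer: 4-7 10-13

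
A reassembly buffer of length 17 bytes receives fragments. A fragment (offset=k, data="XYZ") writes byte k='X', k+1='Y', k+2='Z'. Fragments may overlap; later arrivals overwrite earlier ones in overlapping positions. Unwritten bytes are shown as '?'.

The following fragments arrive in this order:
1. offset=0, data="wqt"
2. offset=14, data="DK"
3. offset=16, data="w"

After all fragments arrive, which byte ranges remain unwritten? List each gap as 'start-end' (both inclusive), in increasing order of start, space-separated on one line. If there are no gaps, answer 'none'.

Fragment 1: offset=0 len=3
Fragment 2: offset=14 len=2
Fragment 3: offset=16 len=1
Gaps: 3-13

Answer: 3-13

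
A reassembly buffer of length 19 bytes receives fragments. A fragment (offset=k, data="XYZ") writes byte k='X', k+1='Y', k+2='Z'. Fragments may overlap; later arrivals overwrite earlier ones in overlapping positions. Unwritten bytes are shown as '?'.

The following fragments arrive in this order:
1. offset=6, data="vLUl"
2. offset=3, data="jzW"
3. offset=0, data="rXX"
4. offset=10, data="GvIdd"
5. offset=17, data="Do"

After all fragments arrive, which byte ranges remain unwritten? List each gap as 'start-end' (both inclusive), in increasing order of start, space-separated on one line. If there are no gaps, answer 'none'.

Answer: 15-16

Derivation:
Fragment 1: offset=6 len=4
Fragment 2: offset=3 len=3
Fragment 3: offset=0 len=3
Fragment 4: offset=10 len=5
Fragment 5: offset=17 len=2
Gaps: 15-16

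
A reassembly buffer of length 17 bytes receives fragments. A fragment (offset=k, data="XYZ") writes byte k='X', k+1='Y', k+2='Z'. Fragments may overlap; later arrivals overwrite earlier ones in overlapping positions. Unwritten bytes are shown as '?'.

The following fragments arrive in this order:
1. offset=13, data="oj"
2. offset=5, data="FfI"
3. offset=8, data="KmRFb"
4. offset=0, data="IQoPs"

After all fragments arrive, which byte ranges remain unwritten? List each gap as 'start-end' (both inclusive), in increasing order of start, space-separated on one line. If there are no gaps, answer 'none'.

Answer: 15-16

Derivation:
Fragment 1: offset=13 len=2
Fragment 2: offset=5 len=3
Fragment 3: offset=8 len=5
Fragment 4: offset=0 len=5
Gaps: 15-16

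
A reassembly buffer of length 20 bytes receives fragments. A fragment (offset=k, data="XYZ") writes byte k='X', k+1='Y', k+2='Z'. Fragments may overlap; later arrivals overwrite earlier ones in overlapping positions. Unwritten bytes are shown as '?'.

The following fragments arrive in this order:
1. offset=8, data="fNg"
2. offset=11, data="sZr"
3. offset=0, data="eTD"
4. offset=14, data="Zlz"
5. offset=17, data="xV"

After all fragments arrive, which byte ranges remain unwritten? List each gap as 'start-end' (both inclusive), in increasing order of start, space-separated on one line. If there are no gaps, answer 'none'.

Fragment 1: offset=8 len=3
Fragment 2: offset=11 len=3
Fragment 3: offset=0 len=3
Fragment 4: offset=14 len=3
Fragment 5: offset=17 len=2
Gaps: 3-7 19-19

Answer: 3-7 19-19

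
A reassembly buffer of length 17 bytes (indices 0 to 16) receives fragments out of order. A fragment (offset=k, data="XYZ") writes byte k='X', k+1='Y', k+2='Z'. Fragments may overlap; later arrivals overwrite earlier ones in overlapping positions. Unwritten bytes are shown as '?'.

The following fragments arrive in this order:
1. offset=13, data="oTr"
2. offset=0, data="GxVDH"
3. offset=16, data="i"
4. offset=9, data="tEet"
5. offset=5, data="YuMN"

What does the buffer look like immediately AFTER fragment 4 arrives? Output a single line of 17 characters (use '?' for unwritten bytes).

Fragment 1: offset=13 data="oTr" -> buffer=?????????????oTr?
Fragment 2: offset=0 data="GxVDH" -> buffer=GxVDH????????oTr?
Fragment 3: offset=16 data="i" -> buffer=GxVDH????????oTri
Fragment 4: offset=9 data="tEet" -> buffer=GxVDH????tEetoTri

Answer: GxVDH????tEetoTri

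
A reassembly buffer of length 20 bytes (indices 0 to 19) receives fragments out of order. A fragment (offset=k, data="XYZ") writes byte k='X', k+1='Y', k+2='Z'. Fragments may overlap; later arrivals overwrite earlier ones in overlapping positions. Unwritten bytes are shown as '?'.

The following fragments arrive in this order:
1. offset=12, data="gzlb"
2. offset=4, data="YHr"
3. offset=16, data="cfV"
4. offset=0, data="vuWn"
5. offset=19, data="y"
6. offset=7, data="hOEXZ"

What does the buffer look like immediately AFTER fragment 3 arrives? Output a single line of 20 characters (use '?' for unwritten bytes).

Fragment 1: offset=12 data="gzlb" -> buffer=????????????gzlb????
Fragment 2: offset=4 data="YHr" -> buffer=????YHr?????gzlb????
Fragment 3: offset=16 data="cfV" -> buffer=????YHr?????gzlbcfV?

Answer: ????YHr?????gzlbcfV?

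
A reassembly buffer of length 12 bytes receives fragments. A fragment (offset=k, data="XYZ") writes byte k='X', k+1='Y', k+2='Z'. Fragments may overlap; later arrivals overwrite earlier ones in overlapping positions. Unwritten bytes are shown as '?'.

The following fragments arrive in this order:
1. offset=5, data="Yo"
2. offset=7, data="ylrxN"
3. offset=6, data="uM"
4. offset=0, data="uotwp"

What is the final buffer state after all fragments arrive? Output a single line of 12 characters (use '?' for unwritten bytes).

Fragment 1: offset=5 data="Yo" -> buffer=?????Yo?????
Fragment 2: offset=7 data="ylrxN" -> buffer=?????YoylrxN
Fragment 3: offset=6 data="uM" -> buffer=?????YuMlrxN
Fragment 4: offset=0 data="uotwp" -> buffer=uotwpYuMlrxN

Answer: uotwpYuMlrxN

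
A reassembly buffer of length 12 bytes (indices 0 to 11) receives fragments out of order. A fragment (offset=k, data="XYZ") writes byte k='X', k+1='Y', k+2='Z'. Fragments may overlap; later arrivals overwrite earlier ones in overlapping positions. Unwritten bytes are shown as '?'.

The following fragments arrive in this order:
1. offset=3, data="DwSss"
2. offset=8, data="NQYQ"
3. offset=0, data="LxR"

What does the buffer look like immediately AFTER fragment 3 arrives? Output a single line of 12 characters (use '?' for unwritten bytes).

Answer: LxRDwSssNQYQ

Derivation:
Fragment 1: offset=3 data="DwSss" -> buffer=???DwSss????
Fragment 2: offset=8 data="NQYQ" -> buffer=???DwSssNQYQ
Fragment 3: offset=0 data="LxR" -> buffer=LxRDwSssNQYQ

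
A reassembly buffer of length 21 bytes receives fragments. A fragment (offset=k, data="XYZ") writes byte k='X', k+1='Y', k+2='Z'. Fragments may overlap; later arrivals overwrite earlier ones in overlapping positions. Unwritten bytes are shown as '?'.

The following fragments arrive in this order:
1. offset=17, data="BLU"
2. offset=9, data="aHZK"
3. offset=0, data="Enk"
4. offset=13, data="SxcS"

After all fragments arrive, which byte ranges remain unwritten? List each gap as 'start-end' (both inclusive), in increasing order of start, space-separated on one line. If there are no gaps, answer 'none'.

Fragment 1: offset=17 len=3
Fragment 2: offset=9 len=4
Fragment 3: offset=0 len=3
Fragment 4: offset=13 len=4
Gaps: 3-8 20-20

Answer: 3-8 20-20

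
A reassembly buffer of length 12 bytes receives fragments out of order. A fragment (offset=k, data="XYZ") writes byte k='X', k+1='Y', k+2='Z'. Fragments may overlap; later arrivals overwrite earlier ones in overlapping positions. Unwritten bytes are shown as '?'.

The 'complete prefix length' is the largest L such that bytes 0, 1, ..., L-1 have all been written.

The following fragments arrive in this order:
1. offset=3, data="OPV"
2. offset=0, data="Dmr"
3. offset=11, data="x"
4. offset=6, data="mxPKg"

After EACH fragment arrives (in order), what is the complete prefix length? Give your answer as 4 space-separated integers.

Answer: 0 6 6 12

Derivation:
Fragment 1: offset=3 data="OPV" -> buffer=???OPV?????? -> prefix_len=0
Fragment 2: offset=0 data="Dmr" -> buffer=DmrOPV?????? -> prefix_len=6
Fragment 3: offset=11 data="x" -> buffer=DmrOPV?????x -> prefix_len=6
Fragment 4: offset=6 data="mxPKg" -> buffer=DmrOPVmxPKgx -> prefix_len=12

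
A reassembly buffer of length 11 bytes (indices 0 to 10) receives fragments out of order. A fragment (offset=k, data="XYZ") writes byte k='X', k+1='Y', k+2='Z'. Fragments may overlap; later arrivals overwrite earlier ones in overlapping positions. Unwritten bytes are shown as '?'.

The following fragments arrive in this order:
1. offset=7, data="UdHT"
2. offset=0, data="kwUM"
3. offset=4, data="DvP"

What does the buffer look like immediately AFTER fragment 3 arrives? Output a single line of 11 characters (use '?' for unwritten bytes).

Fragment 1: offset=7 data="UdHT" -> buffer=???????UdHT
Fragment 2: offset=0 data="kwUM" -> buffer=kwUM???UdHT
Fragment 3: offset=4 data="DvP" -> buffer=kwUMDvPUdHT

Answer: kwUMDvPUdHT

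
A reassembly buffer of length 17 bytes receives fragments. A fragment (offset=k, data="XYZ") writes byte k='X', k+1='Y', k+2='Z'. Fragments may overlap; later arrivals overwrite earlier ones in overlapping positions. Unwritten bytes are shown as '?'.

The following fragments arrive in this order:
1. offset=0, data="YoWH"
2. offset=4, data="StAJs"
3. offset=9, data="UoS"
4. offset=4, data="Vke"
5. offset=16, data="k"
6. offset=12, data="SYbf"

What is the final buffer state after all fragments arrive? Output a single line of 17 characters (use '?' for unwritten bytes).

Answer: YoWHVkeJsUoSSYbfk

Derivation:
Fragment 1: offset=0 data="YoWH" -> buffer=YoWH?????????????
Fragment 2: offset=4 data="StAJs" -> buffer=YoWHStAJs????????
Fragment 3: offset=9 data="UoS" -> buffer=YoWHStAJsUoS?????
Fragment 4: offset=4 data="Vke" -> buffer=YoWHVkeJsUoS?????
Fragment 5: offset=16 data="k" -> buffer=YoWHVkeJsUoS????k
Fragment 6: offset=12 data="SYbf" -> buffer=YoWHVkeJsUoSSYbfk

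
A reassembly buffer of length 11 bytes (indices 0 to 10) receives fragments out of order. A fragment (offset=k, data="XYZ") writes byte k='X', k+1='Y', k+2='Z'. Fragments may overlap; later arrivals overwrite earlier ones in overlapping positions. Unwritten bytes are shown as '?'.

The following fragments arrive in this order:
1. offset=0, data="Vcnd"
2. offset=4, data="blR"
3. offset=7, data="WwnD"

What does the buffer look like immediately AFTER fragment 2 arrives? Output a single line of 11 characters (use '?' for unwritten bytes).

Answer: VcndblR????

Derivation:
Fragment 1: offset=0 data="Vcnd" -> buffer=Vcnd???????
Fragment 2: offset=4 data="blR" -> buffer=VcndblR????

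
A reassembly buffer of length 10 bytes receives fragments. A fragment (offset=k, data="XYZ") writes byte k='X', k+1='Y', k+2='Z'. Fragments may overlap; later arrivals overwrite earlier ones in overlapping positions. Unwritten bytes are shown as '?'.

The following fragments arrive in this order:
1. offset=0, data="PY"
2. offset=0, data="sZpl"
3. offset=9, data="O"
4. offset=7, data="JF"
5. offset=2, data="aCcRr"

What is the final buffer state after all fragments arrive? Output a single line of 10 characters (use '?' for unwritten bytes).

Fragment 1: offset=0 data="PY" -> buffer=PY????????
Fragment 2: offset=0 data="sZpl" -> buffer=sZpl??????
Fragment 3: offset=9 data="O" -> buffer=sZpl?????O
Fragment 4: offset=7 data="JF" -> buffer=sZpl???JFO
Fragment 5: offset=2 data="aCcRr" -> buffer=sZaCcRrJFO

Answer: sZaCcRrJFO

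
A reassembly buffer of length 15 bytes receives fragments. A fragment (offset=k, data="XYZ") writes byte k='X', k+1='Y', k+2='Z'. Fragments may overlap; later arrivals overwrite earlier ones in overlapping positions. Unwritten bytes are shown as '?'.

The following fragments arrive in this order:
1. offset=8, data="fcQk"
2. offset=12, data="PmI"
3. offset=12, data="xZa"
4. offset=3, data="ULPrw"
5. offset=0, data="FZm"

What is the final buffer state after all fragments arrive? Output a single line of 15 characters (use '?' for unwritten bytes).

Answer: FZmULPrwfcQkxZa

Derivation:
Fragment 1: offset=8 data="fcQk" -> buffer=????????fcQk???
Fragment 2: offset=12 data="PmI" -> buffer=????????fcQkPmI
Fragment 3: offset=12 data="xZa" -> buffer=????????fcQkxZa
Fragment 4: offset=3 data="ULPrw" -> buffer=???ULPrwfcQkxZa
Fragment 5: offset=0 data="FZm" -> buffer=FZmULPrwfcQkxZa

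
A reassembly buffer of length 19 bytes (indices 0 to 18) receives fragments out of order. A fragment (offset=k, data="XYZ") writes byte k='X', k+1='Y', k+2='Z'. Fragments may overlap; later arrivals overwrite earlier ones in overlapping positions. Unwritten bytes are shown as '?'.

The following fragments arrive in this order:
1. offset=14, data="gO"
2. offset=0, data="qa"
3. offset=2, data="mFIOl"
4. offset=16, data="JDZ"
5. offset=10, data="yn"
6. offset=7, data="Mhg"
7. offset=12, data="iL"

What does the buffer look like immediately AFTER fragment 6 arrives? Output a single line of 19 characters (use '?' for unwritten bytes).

Fragment 1: offset=14 data="gO" -> buffer=??????????????gO???
Fragment 2: offset=0 data="qa" -> buffer=qa????????????gO???
Fragment 3: offset=2 data="mFIOl" -> buffer=qamFIOl???????gO???
Fragment 4: offset=16 data="JDZ" -> buffer=qamFIOl???????gOJDZ
Fragment 5: offset=10 data="yn" -> buffer=qamFIOl???yn??gOJDZ
Fragment 6: offset=7 data="Mhg" -> buffer=qamFIOlMhgyn??gOJDZ

Answer: qamFIOlMhgyn??gOJDZ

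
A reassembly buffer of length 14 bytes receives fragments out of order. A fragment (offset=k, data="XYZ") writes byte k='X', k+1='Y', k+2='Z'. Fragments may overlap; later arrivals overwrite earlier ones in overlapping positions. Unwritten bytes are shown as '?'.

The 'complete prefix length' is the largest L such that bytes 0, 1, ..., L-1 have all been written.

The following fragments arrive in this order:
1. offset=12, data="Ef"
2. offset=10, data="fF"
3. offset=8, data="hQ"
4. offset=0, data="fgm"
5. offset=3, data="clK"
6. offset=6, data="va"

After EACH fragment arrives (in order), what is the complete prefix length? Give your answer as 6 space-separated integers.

Fragment 1: offset=12 data="Ef" -> buffer=????????????Ef -> prefix_len=0
Fragment 2: offset=10 data="fF" -> buffer=??????????fFEf -> prefix_len=0
Fragment 3: offset=8 data="hQ" -> buffer=????????hQfFEf -> prefix_len=0
Fragment 4: offset=0 data="fgm" -> buffer=fgm?????hQfFEf -> prefix_len=3
Fragment 5: offset=3 data="clK" -> buffer=fgmclK??hQfFEf -> prefix_len=6
Fragment 6: offset=6 data="va" -> buffer=fgmclKvahQfFEf -> prefix_len=14

Answer: 0 0 0 3 6 14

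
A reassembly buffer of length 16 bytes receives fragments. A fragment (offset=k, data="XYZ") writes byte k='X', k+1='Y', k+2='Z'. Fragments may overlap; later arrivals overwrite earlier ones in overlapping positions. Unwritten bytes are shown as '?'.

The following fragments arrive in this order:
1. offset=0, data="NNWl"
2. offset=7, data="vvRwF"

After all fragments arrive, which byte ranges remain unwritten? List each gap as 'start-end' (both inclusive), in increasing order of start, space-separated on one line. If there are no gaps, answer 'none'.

Fragment 1: offset=0 len=4
Fragment 2: offset=7 len=5
Gaps: 4-6 12-15

Answer: 4-6 12-15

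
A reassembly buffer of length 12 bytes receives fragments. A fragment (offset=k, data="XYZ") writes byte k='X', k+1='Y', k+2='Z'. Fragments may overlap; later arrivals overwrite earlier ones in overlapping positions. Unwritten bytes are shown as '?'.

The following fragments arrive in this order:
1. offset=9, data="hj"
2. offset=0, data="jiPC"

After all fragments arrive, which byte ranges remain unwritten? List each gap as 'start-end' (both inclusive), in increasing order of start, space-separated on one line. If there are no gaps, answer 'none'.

Answer: 4-8 11-11

Derivation:
Fragment 1: offset=9 len=2
Fragment 2: offset=0 len=4
Gaps: 4-8 11-11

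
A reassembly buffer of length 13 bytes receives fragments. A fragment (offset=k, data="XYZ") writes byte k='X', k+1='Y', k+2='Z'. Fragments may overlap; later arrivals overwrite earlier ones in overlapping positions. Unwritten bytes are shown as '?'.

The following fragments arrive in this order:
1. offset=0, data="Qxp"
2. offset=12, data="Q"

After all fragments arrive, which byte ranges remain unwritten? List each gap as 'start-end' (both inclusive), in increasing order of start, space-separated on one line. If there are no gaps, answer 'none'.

Answer: 3-11

Derivation:
Fragment 1: offset=0 len=3
Fragment 2: offset=12 len=1
Gaps: 3-11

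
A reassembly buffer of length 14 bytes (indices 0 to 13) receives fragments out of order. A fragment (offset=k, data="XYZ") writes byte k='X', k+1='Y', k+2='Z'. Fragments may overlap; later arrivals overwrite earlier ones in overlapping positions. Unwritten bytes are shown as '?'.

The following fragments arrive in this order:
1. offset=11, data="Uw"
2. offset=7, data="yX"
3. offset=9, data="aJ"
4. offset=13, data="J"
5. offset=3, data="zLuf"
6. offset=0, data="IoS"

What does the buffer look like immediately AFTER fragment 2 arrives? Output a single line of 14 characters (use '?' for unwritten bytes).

Answer: ???????yX??Uw?

Derivation:
Fragment 1: offset=11 data="Uw" -> buffer=???????????Uw?
Fragment 2: offset=7 data="yX" -> buffer=???????yX??Uw?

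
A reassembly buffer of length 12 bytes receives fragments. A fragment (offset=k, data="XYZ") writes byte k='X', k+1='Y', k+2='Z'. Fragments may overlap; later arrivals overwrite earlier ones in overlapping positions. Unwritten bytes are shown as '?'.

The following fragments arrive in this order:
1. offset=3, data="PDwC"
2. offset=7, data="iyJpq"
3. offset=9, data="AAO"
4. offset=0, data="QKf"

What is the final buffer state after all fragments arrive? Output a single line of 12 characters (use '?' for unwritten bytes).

Fragment 1: offset=3 data="PDwC" -> buffer=???PDwC?????
Fragment 2: offset=7 data="iyJpq" -> buffer=???PDwCiyJpq
Fragment 3: offset=9 data="AAO" -> buffer=???PDwCiyAAO
Fragment 4: offset=0 data="QKf" -> buffer=QKfPDwCiyAAO

Answer: QKfPDwCiyAAO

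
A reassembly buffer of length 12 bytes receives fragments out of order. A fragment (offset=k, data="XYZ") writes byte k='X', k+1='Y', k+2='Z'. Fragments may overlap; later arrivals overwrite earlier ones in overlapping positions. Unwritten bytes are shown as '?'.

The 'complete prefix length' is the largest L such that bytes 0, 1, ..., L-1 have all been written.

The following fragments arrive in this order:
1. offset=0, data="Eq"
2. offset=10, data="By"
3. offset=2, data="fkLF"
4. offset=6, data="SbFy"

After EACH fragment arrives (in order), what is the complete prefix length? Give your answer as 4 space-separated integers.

Fragment 1: offset=0 data="Eq" -> buffer=Eq?????????? -> prefix_len=2
Fragment 2: offset=10 data="By" -> buffer=Eq????????By -> prefix_len=2
Fragment 3: offset=2 data="fkLF" -> buffer=EqfkLF????By -> prefix_len=6
Fragment 4: offset=6 data="SbFy" -> buffer=EqfkLFSbFyBy -> prefix_len=12

Answer: 2 2 6 12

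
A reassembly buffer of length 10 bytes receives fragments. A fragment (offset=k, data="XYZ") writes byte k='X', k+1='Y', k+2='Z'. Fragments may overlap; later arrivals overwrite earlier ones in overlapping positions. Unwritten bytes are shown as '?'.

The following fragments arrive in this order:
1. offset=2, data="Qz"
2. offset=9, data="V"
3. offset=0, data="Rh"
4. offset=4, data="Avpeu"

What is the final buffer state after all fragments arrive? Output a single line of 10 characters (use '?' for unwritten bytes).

Answer: RhQzAvpeuV

Derivation:
Fragment 1: offset=2 data="Qz" -> buffer=??Qz??????
Fragment 2: offset=9 data="V" -> buffer=??Qz?????V
Fragment 3: offset=0 data="Rh" -> buffer=RhQz?????V
Fragment 4: offset=4 data="Avpeu" -> buffer=RhQzAvpeuV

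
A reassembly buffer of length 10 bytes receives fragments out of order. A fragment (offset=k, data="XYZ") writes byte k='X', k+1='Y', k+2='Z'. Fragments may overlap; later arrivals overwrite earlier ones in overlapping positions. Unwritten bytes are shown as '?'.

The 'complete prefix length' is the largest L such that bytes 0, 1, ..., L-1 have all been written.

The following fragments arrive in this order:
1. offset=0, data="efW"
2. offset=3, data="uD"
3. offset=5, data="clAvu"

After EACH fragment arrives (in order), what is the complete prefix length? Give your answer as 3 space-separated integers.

Answer: 3 5 10

Derivation:
Fragment 1: offset=0 data="efW" -> buffer=efW??????? -> prefix_len=3
Fragment 2: offset=3 data="uD" -> buffer=efWuD????? -> prefix_len=5
Fragment 3: offset=5 data="clAvu" -> buffer=efWuDclAvu -> prefix_len=10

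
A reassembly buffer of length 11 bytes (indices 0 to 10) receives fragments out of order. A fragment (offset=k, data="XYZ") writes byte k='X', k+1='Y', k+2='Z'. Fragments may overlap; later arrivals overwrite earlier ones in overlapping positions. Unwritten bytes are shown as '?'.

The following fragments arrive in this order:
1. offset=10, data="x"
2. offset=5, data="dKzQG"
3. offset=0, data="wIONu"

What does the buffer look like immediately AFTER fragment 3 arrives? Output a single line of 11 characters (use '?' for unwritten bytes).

Answer: wIONudKzQGx

Derivation:
Fragment 1: offset=10 data="x" -> buffer=??????????x
Fragment 2: offset=5 data="dKzQG" -> buffer=?????dKzQGx
Fragment 3: offset=0 data="wIONu" -> buffer=wIONudKzQGx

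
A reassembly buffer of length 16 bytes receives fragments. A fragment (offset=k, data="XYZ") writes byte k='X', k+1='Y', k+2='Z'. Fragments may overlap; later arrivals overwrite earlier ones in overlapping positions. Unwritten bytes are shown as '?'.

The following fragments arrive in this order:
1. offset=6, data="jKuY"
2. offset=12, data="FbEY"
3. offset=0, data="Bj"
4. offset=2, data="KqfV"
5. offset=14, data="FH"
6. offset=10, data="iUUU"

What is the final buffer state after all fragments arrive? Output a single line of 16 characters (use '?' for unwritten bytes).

Answer: BjKqfVjKuYiUUUFH

Derivation:
Fragment 1: offset=6 data="jKuY" -> buffer=??????jKuY??????
Fragment 2: offset=12 data="FbEY" -> buffer=??????jKuY??FbEY
Fragment 3: offset=0 data="Bj" -> buffer=Bj????jKuY??FbEY
Fragment 4: offset=2 data="KqfV" -> buffer=BjKqfVjKuY??FbEY
Fragment 5: offset=14 data="FH" -> buffer=BjKqfVjKuY??FbFH
Fragment 6: offset=10 data="iUUU" -> buffer=BjKqfVjKuYiUUUFH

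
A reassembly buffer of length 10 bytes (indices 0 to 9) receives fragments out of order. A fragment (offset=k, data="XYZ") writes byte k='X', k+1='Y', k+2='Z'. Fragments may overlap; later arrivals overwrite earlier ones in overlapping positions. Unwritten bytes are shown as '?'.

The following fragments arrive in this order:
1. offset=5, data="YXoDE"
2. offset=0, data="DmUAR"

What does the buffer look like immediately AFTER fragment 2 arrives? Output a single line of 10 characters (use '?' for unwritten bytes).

Answer: DmUARYXoDE

Derivation:
Fragment 1: offset=5 data="YXoDE" -> buffer=?????YXoDE
Fragment 2: offset=0 data="DmUAR" -> buffer=DmUARYXoDE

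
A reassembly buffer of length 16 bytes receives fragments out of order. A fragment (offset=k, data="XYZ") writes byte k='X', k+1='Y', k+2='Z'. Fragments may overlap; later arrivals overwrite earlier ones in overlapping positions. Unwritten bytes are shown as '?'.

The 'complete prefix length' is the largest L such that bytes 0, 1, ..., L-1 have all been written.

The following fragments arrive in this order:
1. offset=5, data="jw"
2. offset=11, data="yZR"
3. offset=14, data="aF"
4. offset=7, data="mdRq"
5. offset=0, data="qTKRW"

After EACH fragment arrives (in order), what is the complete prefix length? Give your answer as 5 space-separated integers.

Answer: 0 0 0 0 16

Derivation:
Fragment 1: offset=5 data="jw" -> buffer=?????jw????????? -> prefix_len=0
Fragment 2: offset=11 data="yZR" -> buffer=?????jw????yZR?? -> prefix_len=0
Fragment 3: offset=14 data="aF" -> buffer=?????jw????yZRaF -> prefix_len=0
Fragment 4: offset=7 data="mdRq" -> buffer=?????jwmdRqyZRaF -> prefix_len=0
Fragment 5: offset=0 data="qTKRW" -> buffer=qTKRWjwmdRqyZRaF -> prefix_len=16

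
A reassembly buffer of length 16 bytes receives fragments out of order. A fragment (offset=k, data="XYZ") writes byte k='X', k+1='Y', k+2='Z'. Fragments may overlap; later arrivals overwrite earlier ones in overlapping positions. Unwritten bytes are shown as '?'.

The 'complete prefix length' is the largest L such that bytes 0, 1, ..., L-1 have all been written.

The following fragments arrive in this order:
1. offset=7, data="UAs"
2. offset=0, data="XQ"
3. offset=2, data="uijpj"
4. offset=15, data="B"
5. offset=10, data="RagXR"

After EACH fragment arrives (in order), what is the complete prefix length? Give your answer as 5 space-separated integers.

Fragment 1: offset=7 data="UAs" -> buffer=???????UAs?????? -> prefix_len=0
Fragment 2: offset=0 data="XQ" -> buffer=XQ?????UAs?????? -> prefix_len=2
Fragment 3: offset=2 data="uijpj" -> buffer=XQuijpjUAs?????? -> prefix_len=10
Fragment 4: offset=15 data="B" -> buffer=XQuijpjUAs?????B -> prefix_len=10
Fragment 5: offset=10 data="RagXR" -> buffer=XQuijpjUAsRagXRB -> prefix_len=16

Answer: 0 2 10 10 16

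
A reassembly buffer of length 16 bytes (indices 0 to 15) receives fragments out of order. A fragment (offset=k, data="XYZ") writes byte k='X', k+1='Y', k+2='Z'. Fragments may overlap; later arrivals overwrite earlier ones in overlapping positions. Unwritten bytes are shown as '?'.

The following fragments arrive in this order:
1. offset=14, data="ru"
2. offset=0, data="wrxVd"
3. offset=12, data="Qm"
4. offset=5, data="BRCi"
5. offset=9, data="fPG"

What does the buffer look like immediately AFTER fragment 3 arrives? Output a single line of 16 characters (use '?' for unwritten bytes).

Answer: wrxVd???????Qmru

Derivation:
Fragment 1: offset=14 data="ru" -> buffer=??????????????ru
Fragment 2: offset=0 data="wrxVd" -> buffer=wrxVd?????????ru
Fragment 3: offset=12 data="Qm" -> buffer=wrxVd???????Qmru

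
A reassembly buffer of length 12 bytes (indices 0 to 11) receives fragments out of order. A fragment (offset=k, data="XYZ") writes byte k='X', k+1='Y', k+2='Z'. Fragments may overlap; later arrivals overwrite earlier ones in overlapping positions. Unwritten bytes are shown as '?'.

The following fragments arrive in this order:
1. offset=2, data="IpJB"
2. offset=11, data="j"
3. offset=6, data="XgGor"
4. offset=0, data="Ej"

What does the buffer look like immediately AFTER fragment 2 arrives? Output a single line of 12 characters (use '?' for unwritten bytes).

Fragment 1: offset=2 data="IpJB" -> buffer=??IpJB??????
Fragment 2: offset=11 data="j" -> buffer=??IpJB?????j

Answer: ??IpJB?????j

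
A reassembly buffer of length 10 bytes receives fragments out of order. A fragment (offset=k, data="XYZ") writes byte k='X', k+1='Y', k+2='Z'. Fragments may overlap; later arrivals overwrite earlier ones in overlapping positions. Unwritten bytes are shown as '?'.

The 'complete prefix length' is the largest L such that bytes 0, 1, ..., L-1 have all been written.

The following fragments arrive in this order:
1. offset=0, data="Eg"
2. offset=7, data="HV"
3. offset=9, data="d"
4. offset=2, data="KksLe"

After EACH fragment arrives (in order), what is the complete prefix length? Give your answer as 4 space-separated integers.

Answer: 2 2 2 10

Derivation:
Fragment 1: offset=0 data="Eg" -> buffer=Eg???????? -> prefix_len=2
Fragment 2: offset=7 data="HV" -> buffer=Eg?????HV? -> prefix_len=2
Fragment 3: offset=9 data="d" -> buffer=Eg?????HVd -> prefix_len=2
Fragment 4: offset=2 data="KksLe" -> buffer=EgKksLeHVd -> prefix_len=10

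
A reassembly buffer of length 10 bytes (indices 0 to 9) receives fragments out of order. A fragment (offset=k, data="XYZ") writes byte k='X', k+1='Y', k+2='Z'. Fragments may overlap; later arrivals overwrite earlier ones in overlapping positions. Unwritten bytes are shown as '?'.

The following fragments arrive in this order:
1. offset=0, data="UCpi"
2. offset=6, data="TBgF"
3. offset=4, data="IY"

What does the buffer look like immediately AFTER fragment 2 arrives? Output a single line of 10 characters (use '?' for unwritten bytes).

Fragment 1: offset=0 data="UCpi" -> buffer=UCpi??????
Fragment 2: offset=6 data="TBgF" -> buffer=UCpi??TBgF

Answer: UCpi??TBgF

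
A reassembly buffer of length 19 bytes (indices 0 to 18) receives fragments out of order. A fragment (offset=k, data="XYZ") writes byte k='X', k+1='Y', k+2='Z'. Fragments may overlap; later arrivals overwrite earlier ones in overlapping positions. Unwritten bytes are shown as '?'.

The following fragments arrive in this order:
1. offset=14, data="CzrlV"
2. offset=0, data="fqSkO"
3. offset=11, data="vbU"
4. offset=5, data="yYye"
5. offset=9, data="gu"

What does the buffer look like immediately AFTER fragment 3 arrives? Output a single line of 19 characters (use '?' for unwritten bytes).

Fragment 1: offset=14 data="CzrlV" -> buffer=??????????????CzrlV
Fragment 2: offset=0 data="fqSkO" -> buffer=fqSkO?????????CzrlV
Fragment 3: offset=11 data="vbU" -> buffer=fqSkO??????vbUCzrlV

Answer: fqSkO??????vbUCzrlV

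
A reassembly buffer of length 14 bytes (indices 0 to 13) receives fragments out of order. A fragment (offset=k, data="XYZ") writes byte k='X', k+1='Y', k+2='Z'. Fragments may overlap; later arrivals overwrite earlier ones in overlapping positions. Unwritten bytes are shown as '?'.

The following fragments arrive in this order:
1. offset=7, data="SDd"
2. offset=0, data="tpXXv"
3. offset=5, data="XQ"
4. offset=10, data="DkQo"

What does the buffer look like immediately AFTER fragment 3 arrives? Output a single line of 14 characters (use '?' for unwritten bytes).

Answer: tpXXvXQSDd????

Derivation:
Fragment 1: offset=7 data="SDd" -> buffer=???????SDd????
Fragment 2: offset=0 data="tpXXv" -> buffer=tpXXv??SDd????
Fragment 3: offset=5 data="XQ" -> buffer=tpXXvXQSDd????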